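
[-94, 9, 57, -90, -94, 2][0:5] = [-94, 9, 57, -90, -94]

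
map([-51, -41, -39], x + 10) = [-41, -31, -29]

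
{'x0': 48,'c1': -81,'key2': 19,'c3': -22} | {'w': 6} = {'x0': 48, 'c1': -81, 'key2': 19, 'c3': -22, 'w': 6}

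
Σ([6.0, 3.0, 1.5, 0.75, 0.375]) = 6.0 + 3.0 + 1.5 + 0.75 + 0.375
= 11.625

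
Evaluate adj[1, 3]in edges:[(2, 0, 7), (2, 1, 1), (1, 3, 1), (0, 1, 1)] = 1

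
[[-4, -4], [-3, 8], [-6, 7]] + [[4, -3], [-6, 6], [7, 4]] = [[0, -7], [-9, 14], [1, 11]]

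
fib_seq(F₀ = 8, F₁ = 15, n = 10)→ F_2 = F_1 + F_0 = 23
F_3 = F_2 + F_1 = 38
F_4 = F_3 + F_2 = 61
...
= [8, 15, 23, 38, 61, 99, 160, 259, 419, 678]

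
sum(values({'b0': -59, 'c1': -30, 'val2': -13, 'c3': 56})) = (-59) + (-30) + (-13) + 56
= -46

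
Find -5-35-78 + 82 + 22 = -14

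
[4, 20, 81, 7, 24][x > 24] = keep x where x > 24: 4✗, 20✗, 81✓, 7✗, 24✗
= [81]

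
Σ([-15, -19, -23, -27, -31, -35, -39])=(-15) + (-19) + (-23) + (-27) + (-31) + (-35) + (-39)
= -189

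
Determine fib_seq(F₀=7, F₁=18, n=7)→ [7, 18, 25, 43, 68, 111, 179]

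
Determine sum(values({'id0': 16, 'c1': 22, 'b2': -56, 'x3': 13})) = -5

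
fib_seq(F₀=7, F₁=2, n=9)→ F_2 = F_1 + F_0 = 9
F_3 = F_2 + F_1 = 11
F_4 = F_3 + F_2 = 20
...
= [7, 2, 9, 11, 20, 31, 51, 82, 133]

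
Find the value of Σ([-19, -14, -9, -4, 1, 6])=(-19) + (-14) + (-9) + (-4) + 1 + 6
= -39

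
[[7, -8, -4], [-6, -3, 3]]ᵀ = [[7, -6], [-8, -3], [-4, 3]]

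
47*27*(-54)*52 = -3563352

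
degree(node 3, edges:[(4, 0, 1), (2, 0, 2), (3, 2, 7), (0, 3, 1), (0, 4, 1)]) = 2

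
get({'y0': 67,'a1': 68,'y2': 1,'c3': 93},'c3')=93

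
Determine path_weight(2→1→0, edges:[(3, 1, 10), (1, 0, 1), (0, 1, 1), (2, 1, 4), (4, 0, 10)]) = w(2→1)=4 + w(1→0)=1
= 5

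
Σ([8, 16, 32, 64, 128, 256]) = 504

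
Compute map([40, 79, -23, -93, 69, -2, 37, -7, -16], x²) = (40)²=1600, (79)²=6241, (-23)²=529, (-93)²=8649, (69)²=4761, (-2)²=4, (37)²=1369, (-7)²=49, (-16)²=256
= [1600, 6241, 529, 8649, 4761, 4, 1369, 49, 256]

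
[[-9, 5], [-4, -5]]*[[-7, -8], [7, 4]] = [[98, 92], [-7, 12]]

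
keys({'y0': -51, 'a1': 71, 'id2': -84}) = ['y0', 'a1', 'id2']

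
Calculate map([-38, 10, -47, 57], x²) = (-38)²=1444, (10)²=100, (-47)²=2209, (57)²=3249
= [1444, 100, 2209, 3249]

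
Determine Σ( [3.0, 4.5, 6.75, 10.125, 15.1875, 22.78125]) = 62.34375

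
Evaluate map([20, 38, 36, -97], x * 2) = [40, 76, 72, -194]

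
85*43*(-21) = -76755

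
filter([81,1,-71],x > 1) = [81]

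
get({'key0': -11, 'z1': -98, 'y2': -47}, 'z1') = -98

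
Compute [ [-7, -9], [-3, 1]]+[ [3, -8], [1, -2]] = [[-4, -17], [-2, -1]]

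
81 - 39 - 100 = -58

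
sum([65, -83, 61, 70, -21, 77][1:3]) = slice → [-83, 61]
(-83) + 61
= -22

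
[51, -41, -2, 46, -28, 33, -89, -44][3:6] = [46, -28, 33]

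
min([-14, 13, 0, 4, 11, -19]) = -19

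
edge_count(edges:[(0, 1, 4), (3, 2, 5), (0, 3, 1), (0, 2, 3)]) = 4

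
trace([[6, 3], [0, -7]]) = diagonal: 6 + (-7)
= -1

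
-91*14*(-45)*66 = 3783780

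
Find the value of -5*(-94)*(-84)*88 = -3474240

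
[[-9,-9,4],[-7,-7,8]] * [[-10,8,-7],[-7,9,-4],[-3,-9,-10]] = [[141, -189, 59], [95, -191, -3]]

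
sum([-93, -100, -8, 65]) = (-93) + (-100) + (-8) + 65
= -136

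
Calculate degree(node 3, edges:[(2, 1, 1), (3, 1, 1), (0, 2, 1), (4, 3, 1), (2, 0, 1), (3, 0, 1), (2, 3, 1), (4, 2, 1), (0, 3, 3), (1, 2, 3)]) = incident: (3,1), (4,3), (3,0), (2,3), (0,3)
= 5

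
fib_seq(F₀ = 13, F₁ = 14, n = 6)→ [13, 14, 27, 41, 68, 109]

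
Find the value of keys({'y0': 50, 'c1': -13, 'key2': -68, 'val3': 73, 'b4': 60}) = ['y0', 'c1', 'key2', 'val3', 'b4']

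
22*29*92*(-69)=-4050024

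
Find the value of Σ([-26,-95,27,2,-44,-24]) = -160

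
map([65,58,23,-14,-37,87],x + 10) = [75, 68, 33, -4, -27, 97]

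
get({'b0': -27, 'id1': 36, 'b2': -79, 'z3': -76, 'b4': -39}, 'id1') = 36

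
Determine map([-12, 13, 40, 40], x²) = [144, 169, 1600, 1600]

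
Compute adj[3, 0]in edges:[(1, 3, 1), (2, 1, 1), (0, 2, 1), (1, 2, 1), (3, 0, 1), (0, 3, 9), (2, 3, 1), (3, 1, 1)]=1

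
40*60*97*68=15830400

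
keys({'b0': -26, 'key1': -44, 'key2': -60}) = ['b0', 'key1', 'key2']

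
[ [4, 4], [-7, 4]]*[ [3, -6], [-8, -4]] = C[0][0] = (4)*(3) + (4)*(-8) = -20
C[0][1] = (4)*(-6) + (4)*(-4) = -40
C[1][0] = (-7)*(3) + (4)*(-8) = -53
C[1][1] = (-7)*(-6) + (4)*(-4) = 26
= [[-20, -40], [-53, 26]]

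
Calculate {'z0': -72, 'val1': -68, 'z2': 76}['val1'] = -68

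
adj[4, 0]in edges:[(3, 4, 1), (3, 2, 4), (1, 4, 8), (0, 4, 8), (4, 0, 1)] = 1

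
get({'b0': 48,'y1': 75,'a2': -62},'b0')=48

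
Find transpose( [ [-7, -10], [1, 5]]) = [[-7, 1], [-10, 5]]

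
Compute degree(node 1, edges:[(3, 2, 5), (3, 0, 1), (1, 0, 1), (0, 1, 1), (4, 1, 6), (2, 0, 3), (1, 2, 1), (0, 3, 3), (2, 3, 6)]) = incident: (1,0), (0,1), (4,1), (1,2)
= 4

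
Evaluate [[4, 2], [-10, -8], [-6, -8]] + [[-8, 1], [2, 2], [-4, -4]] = [[-4, 3], [-8, -6], [-10, -12]]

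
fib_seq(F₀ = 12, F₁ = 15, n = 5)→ [12, 15, 27, 42, 69]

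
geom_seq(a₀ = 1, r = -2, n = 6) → [1, -2, 4, -8, 16, -32]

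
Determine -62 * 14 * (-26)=22568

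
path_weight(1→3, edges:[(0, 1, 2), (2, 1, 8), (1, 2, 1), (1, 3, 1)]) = 1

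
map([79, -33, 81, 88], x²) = [6241, 1089, 6561, 7744]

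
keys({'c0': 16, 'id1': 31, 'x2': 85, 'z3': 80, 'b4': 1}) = ['c0', 'id1', 'x2', 'z3', 'b4']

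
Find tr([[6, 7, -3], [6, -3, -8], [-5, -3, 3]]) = 6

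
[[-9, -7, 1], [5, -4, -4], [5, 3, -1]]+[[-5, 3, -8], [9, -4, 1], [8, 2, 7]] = [[-14, -4, -7], [14, -8, -3], [13, 5, 6]]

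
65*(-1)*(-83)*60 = 323700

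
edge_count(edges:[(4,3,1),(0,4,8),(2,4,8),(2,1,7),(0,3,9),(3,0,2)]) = 6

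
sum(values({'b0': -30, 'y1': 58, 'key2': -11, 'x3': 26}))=43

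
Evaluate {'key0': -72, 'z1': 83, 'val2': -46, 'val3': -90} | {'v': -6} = {'key0': -72, 'z1': 83, 'val2': -46, 'val3': -90, 'v': -6}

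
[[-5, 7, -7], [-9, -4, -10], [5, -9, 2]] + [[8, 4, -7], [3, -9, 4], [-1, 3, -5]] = [[3, 11, -14], [-6, -13, -6], [4, -6, -3]]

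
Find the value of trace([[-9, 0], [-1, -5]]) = -14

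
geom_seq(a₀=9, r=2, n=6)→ a_0 = 9*2^0 = 9
a_1 = 9*2^1 = 18
a_2 = 9*2^2 = 36
...
= [9, 18, 36, 72, 144, 288]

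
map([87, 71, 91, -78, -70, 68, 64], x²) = (87)²=7569, (71)²=5041, (91)²=8281, (-78)²=6084, (-70)²=4900, (68)²=4624, (64)²=4096
= [7569, 5041, 8281, 6084, 4900, 4624, 4096]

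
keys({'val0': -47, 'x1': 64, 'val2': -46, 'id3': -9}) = ['val0', 'x1', 'val2', 'id3']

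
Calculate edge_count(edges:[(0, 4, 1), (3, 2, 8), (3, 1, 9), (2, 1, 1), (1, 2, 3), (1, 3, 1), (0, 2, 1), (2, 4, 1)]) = 8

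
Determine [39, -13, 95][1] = -13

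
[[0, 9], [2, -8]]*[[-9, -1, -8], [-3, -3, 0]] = C[0][0] = (0)*(-9) + (9)*(-3) = -27
C[0][1] = (0)*(-1) + (9)*(-3) = -27
C[0][2] = (0)*(-8) + (9)*(0) = 0
C[1][0] = (2)*(-9) + (-8)*(-3) = 6
C[1][1] = (2)*(-1) + (-8)*(-3) = 22
C[1][2] = (2)*(-8) + (-8)*(0) = -16
= [[-27, -27, 0], [6, 22, -16]]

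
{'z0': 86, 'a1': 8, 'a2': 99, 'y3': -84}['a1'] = 8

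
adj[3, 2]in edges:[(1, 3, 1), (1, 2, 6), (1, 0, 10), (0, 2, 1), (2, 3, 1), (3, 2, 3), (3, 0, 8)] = 3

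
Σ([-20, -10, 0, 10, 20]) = (-20) + (-10) + 0 + 10 + 20
= 0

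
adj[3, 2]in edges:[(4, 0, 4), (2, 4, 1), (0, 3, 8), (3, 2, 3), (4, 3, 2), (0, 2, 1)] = 3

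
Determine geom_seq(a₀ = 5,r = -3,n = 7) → [5, -15, 45, -135, 405, -1215, 3645]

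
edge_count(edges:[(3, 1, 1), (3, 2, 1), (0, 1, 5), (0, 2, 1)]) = 4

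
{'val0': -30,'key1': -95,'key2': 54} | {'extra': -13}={'val0': -30, 'key1': -95, 'key2': 54, 'extra': -13}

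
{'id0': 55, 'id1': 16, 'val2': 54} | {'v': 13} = {'id0': 55, 'id1': 16, 'val2': 54, 'v': 13}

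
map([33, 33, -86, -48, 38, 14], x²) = (33)²=1089, (33)²=1089, (-86)²=7396, (-48)²=2304, (38)²=1444, (14)²=196
= [1089, 1089, 7396, 2304, 1444, 196]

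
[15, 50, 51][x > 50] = [51]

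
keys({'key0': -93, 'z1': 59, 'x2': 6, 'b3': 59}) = ['key0', 'z1', 'x2', 'b3']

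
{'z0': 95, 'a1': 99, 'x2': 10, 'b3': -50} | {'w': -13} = {'z0': 95, 'a1': 99, 'x2': 10, 'b3': -50, 'w': -13}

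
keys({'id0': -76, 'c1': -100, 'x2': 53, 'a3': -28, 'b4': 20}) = ['id0', 'c1', 'x2', 'a3', 'b4']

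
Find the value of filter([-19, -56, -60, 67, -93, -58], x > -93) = keep x where x > -93: -19✓, -56✓, -60✓, 67✓, -93✗, -58✓
= [-19, -56, -60, 67, -58]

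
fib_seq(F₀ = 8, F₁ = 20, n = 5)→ [8, 20, 28, 48, 76]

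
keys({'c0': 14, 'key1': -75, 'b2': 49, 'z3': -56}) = ['c0', 'key1', 'b2', 'z3']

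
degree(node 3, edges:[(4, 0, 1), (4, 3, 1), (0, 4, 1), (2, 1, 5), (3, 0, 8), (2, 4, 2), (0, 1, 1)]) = incident: (4,3), (3,0)
= 2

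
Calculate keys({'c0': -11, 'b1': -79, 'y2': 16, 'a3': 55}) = ['c0', 'b1', 'y2', 'a3']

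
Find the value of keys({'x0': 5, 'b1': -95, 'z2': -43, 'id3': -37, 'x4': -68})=['x0', 'b1', 'z2', 'id3', 'x4']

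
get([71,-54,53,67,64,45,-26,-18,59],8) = 59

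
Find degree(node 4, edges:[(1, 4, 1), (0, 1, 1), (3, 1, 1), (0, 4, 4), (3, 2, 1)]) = 2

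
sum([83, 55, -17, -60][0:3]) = slice → [83, 55, -17]
83 + 55 + (-17)
= 121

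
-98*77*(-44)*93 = 30878232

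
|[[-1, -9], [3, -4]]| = 31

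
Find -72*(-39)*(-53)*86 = -12798864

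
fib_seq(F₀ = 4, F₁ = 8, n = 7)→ F_2 = F_1 + F_0 = 12
F_3 = F_2 + F_1 = 20
F_4 = F_3 + F_2 = 32
...
= [4, 8, 12, 20, 32, 52, 84]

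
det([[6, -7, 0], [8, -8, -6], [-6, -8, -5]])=(1)*(6)*det([[-8, -6], [-8, -5]]) + (-1)*(-7)*det([[8, -6], [-6, -5]]) + (1)*(0)*det([[8, -8], [-6, -8]])
= -48 + -532 + 0
= -580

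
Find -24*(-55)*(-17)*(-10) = 224400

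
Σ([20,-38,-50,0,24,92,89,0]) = 137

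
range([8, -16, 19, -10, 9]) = 35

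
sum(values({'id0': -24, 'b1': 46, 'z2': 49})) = 71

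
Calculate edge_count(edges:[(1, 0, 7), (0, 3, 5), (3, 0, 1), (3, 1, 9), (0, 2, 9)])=5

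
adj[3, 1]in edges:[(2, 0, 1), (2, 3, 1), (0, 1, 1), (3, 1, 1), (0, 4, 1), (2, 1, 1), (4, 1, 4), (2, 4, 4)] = 1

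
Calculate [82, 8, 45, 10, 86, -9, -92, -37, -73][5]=-9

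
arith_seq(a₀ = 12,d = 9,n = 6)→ [12, 21, 30, 39, 48, 57]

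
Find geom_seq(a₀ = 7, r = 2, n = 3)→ [7, 14, 28]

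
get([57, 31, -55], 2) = -55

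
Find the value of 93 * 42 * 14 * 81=4429404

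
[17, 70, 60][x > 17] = keep x where x > 17: 17✗, 70✓, 60✓
= [70, 60]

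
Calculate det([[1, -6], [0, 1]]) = (1)*(1) - (-6)*(0)
= 1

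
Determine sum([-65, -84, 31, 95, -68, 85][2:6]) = slice → [31, 95, -68, 85]
31 + 95 + (-68) + 85
= 143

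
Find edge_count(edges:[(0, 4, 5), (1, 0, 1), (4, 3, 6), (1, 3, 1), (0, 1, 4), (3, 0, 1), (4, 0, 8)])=7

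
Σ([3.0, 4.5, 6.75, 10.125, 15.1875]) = 3.0 + 4.5 + 6.75 + 10.125 + 15.1875
= 39.5625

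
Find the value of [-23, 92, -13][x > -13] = keep x where x > -13: -23✗, 92✓, -13✗
= [92]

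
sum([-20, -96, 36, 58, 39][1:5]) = 37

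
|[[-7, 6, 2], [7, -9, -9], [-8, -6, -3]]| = (1)*(-7)*det([[-9, -9], [-6, -3]]) + (-1)*(6)*det([[7, -9], [-8, -3]]) + (1)*(2)*det([[7, -9], [-8, -6]])
= 189 + 558 + -228
= 519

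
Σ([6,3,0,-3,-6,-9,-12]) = 6 + 3 + 0 + (-3) + (-6) + (-9) + (-12)
= -21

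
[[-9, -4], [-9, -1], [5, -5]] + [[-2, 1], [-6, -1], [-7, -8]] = [[-11, -3], [-15, -2], [-2, -13]]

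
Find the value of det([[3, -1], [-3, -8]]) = -27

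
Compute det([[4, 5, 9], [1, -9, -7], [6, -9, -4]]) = (1)*(4)*det([[-9, -7], [-9, -4]]) + (-1)*(5)*det([[1, -7], [6, -4]]) + (1)*(9)*det([[1, -9], [6, -9]])
= -108 + -190 + 405
= 107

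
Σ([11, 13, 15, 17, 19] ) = 75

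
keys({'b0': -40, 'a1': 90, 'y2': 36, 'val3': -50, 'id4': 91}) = ['b0', 'a1', 'y2', 'val3', 'id4']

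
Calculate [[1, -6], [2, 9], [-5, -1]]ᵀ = [[1, 2, -5], [-6, 9, -1]]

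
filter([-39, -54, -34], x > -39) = keep x where x > -39: -39✗, -54✗, -34✓
= [-34]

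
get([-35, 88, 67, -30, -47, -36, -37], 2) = 67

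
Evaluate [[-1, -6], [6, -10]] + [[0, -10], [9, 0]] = [[-1, -16], [15, -10]]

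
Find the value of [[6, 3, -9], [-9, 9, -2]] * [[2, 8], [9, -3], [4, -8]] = [[3, 111], [55, -83]]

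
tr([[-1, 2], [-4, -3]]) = -4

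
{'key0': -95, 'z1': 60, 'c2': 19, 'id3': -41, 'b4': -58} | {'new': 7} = {'key0': -95, 'z1': 60, 'c2': 19, 'id3': -41, 'b4': -58, 'new': 7}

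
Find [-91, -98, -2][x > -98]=keep x where x > -98: -91✓, -98✗, -2✓
= [-91, -2]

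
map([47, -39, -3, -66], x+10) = [57, -29, 7, -56]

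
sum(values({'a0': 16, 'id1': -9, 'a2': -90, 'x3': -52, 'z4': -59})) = -194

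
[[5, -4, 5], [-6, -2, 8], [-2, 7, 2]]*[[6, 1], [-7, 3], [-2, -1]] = [[48, -12], [-38, -20], [-65, 17]]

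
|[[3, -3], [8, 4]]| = (3)*(4) - (-3)*(8)
= 36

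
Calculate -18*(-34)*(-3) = -1836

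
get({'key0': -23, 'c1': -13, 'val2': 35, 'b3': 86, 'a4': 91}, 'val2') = 35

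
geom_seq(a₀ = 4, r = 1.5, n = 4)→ a_0 = 4*1.5^0 = 4.0
a_1 = 4*1.5^1 = 6.0
a_2 = 4*1.5^2 = 9.0
...
= [4.0, 6.0, 9.0, 13.5]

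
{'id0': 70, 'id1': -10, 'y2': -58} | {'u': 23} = {'id0': 70, 'id1': -10, 'y2': -58, 'u': 23}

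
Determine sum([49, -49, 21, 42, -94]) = -31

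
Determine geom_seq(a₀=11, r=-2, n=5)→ a_0 = 11*(-2)^0 = 11
a_1 = 11*(-2)^1 = -22
a_2 = 11*(-2)^2 = 44
...
= [11, -22, 44, -88, 176]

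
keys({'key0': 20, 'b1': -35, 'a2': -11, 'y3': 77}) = ['key0', 'b1', 'a2', 'y3']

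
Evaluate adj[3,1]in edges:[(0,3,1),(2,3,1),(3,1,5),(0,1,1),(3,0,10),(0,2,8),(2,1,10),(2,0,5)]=5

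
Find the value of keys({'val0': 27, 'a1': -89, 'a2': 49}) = ['val0', 'a1', 'a2']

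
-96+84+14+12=14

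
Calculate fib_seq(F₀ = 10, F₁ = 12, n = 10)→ [10, 12, 22, 34, 56, 90, 146, 236, 382, 618]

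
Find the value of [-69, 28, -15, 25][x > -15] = keep x where x > -15: -69✗, 28✓, -15✗, 25✓
= [28, 25]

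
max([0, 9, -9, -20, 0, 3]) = 9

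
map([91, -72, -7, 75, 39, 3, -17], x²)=(91)²=8281, (-72)²=5184, (-7)²=49, (75)²=5625, (39)²=1521, (3)²=9, (-17)²=289
= [8281, 5184, 49, 5625, 1521, 9, 289]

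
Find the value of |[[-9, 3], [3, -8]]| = 63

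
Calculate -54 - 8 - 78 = -140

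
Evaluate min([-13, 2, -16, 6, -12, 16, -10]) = -16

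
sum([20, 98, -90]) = 28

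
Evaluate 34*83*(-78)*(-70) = 15408120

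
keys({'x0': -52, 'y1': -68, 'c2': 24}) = ['x0', 'y1', 'c2']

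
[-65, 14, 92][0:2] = [-65, 14]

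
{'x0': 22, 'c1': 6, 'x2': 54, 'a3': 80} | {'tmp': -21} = {'x0': 22, 'c1': 6, 'x2': 54, 'a3': 80, 'tmp': -21}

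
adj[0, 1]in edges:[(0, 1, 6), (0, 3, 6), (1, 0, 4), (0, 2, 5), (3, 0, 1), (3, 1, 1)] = 6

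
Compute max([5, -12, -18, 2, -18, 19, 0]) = 19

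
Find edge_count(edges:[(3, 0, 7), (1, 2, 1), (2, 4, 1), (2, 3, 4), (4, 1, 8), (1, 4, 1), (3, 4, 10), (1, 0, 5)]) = 8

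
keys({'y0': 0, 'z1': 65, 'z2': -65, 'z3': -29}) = ['y0', 'z1', 'z2', 'z3']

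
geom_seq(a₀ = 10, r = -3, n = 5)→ [10, -30, 90, -270, 810]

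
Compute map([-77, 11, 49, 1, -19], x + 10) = [-67, 21, 59, 11, -9]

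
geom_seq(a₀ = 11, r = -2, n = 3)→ a_0 = 11*(-2)^0 = 11
a_1 = 11*(-2)^1 = -22
a_2 = 11*(-2)^2 = 44
= [11, -22, 44]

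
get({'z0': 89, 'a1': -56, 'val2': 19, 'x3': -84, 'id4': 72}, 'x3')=-84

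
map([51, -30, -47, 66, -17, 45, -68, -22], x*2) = 51*2=102, -30*2=-60, -47*2=-94, 66*2=132, -17*2=-34, 45*2=90, -68*2=-136, -22*2=-44
= [102, -60, -94, 132, -34, 90, -136, -44]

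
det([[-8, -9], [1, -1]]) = (-8)*(-1) - (-9)*(1)
= 17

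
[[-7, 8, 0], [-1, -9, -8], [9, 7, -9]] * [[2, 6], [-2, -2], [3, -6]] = [[-30, -58], [-8, 60], [-23, 94]]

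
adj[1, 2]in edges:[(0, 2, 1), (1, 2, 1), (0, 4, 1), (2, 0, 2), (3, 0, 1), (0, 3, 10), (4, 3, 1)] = 1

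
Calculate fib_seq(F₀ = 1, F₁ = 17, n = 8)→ [1, 17, 18, 35, 53, 88, 141, 229]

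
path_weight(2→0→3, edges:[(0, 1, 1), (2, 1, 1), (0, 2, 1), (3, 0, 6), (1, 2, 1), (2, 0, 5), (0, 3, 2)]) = 7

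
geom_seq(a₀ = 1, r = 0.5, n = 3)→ a_0 = 1*0.5^0 = 1.0
a_1 = 1*0.5^1 = 0.5
a_2 = 1*0.5^2 = 0.25
= [1.0, 0.5, 0.25]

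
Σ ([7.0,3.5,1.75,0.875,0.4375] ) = 13.5625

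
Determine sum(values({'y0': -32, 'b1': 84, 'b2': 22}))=74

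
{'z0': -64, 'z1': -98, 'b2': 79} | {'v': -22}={'z0': -64, 'z1': -98, 'b2': 79, 'v': -22}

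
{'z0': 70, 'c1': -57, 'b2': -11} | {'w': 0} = {'z0': 70, 'c1': -57, 'b2': -11, 'w': 0}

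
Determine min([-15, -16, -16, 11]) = -16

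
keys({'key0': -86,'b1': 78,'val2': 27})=['key0', 'b1', 'val2']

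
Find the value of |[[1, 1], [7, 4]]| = -3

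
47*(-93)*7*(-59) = 1805223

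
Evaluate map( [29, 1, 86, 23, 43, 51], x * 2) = [58, 2, 172, 46, 86, 102]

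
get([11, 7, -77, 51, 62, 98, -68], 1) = 7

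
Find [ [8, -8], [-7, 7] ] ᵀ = [[8, -7], [-8, 7]]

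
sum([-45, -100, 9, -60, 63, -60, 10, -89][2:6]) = -48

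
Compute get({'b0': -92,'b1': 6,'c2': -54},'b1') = 6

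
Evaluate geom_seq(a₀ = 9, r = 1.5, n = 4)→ a_0 = 9*1.5^0 = 9.0
a_1 = 9*1.5^1 = 13.5
a_2 = 9*1.5^2 = 20.25
...
= [9.0, 13.5, 20.25, 30.375]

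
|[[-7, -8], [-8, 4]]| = -92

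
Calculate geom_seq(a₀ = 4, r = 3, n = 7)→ [4, 12, 36, 108, 324, 972, 2916]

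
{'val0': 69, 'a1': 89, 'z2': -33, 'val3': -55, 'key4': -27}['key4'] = -27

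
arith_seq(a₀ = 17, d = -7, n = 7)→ a_0 = 17 + 0*-7 = 17
a_1 = 17 + 1*-7 = 10
a_2 = 17 + 2*-7 = 3
...
= [17, 10, 3, -4, -11, -18, -25]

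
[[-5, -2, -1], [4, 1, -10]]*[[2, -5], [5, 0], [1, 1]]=[[-21, 24], [3, -30]]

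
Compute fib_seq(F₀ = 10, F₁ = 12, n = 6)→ F_2 = F_1 + F_0 = 22
F_3 = F_2 + F_1 = 34
F_4 = F_3 + F_2 = 56
...
= [10, 12, 22, 34, 56, 90]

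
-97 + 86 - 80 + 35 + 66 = 10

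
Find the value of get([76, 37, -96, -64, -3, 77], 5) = 77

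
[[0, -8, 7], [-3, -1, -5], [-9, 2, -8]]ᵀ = [[0, -3, -9], [-8, -1, 2], [7, -5, -8]]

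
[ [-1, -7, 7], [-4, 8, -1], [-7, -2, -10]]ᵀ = [[-1, -4, -7], [-7, 8, -2], [7, -1, -10]]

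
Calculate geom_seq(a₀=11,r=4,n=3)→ a_0 = 11*4^0 = 11
a_1 = 11*4^1 = 44
a_2 = 11*4^2 = 176
= [11, 44, 176]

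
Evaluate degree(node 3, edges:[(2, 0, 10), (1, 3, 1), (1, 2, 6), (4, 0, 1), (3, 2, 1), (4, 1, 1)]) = 2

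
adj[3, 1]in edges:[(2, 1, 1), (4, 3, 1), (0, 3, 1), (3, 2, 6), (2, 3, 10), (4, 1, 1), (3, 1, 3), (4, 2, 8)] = 3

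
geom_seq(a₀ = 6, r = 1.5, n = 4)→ a_0 = 6*1.5^0 = 6.0
a_1 = 6*1.5^1 = 9.0
a_2 = 6*1.5^2 = 13.5
...
= [6.0, 9.0, 13.5, 20.25]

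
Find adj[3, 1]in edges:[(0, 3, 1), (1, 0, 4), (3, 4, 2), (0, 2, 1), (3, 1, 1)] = 1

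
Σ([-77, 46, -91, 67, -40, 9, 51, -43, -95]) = -173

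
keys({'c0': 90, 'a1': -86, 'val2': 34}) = ['c0', 'a1', 'val2']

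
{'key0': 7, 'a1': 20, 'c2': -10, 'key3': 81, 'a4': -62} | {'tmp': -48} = {'key0': 7, 'a1': 20, 'c2': -10, 'key3': 81, 'a4': -62, 'tmp': -48}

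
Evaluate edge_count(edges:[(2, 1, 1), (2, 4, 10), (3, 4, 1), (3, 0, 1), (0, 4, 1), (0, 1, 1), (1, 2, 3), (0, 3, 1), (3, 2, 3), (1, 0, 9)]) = 10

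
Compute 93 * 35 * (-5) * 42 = -683550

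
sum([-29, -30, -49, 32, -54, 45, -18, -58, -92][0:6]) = -85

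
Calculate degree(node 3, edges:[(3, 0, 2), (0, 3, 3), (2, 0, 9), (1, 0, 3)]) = 2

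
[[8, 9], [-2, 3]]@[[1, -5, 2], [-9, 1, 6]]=[[-73, -31, 70], [-29, 13, 14]]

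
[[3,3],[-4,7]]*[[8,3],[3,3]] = [[33, 18], [-11, 9]]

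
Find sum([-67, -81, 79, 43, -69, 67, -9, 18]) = -19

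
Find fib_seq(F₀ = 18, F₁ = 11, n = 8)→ F_2 = F_1 + F_0 = 29
F_3 = F_2 + F_1 = 40
F_4 = F_3 + F_2 = 69
...
= [18, 11, 29, 40, 69, 109, 178, 287]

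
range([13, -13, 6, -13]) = 26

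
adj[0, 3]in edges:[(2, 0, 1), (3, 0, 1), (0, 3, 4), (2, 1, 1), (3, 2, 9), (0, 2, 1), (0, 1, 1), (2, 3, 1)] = 4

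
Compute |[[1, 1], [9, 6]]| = -3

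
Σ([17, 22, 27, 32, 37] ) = 135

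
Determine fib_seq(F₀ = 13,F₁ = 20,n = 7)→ [13, 20, 33, 53, 86, 139, 225]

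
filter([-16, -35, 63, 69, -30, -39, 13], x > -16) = [63, 69, 13]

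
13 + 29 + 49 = 91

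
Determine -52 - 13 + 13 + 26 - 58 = -84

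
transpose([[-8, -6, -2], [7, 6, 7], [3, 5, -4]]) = [[-8, 7, 3], [-6, 6, 5], [-2, 7, -4]]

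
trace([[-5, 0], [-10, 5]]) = diagonal: (-5) + 5
= 0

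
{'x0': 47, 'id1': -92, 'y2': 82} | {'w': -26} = {'x0': 47, 'id1': -92, 'y2': 82, 'w': -26}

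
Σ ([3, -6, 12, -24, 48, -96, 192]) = 3 + -6 + 12 + -24 + 48 + -96 + 192
= 129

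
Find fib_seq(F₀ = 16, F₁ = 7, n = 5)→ [16, 7, 23, 30, 53]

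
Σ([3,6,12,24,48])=93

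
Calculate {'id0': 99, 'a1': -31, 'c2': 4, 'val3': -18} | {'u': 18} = {'id0': 99, 'a1': -31, 'c2': 4, 'val3': -18, 'u': 18}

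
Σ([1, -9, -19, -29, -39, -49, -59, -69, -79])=-351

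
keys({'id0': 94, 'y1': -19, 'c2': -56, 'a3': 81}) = ['id0', 'y1', 'c2', 'a3']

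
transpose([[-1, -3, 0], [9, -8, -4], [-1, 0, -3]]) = [[-1, 9, -1], [-3, -8, 0], [0, -4, -3]]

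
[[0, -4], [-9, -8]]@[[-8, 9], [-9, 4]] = [[36, -16], [144, -113]]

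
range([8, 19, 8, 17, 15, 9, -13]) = 32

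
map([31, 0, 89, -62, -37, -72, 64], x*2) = [62, 0, 178, -124, -74, -144, 128]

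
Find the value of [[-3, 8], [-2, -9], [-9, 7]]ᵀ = [[-3, -2, -9], [8, -9, 7]]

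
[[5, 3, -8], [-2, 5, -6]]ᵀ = [[5, -2], [3, 5], [-8, -6]]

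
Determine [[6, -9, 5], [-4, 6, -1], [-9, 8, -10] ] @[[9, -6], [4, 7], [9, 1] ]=[[63, -94], [-21, 65], [-139, 100]]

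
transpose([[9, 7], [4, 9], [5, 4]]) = [[9, 4, 5], [7, 9, 4]]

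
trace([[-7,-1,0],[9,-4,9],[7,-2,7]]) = -4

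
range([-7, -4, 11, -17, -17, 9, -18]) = 29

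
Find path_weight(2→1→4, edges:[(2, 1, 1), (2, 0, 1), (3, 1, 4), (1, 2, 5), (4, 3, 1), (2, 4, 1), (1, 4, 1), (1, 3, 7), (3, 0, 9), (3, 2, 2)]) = w(2→1)=1 + w(1→4)=1
= 2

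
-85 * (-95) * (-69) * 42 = -23401350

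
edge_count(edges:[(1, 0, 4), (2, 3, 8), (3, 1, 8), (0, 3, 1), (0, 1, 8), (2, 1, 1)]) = 6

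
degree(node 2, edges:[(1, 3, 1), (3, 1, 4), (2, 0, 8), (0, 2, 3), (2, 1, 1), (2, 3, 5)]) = 4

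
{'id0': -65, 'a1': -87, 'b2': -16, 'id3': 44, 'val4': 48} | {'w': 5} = {'id0': -65, 'a1': -87, 'b2': -16, 'id3': 44, 'val4': 48, 'w': 5}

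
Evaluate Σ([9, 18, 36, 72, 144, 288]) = 567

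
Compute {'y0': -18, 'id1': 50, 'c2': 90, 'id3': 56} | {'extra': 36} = {'y0': -18, 'id1': 50, 'c2': 90, 'id3': 56, 'extra': 36}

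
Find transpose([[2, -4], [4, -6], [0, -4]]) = [[2, 4, 0], [-4, -6, -4]]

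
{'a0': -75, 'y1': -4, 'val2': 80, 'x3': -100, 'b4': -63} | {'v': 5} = {'a0': -75, 'y1': -4, 'val2': 80, 'x3': -100, 'b4': -63, 'v': 5}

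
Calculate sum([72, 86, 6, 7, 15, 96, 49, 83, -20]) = 72 + 86 + 6 + 7 + 15 + 96 + 49 + 83 + (-20)
= 394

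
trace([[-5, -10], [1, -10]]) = -15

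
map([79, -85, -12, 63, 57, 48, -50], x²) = [6241, 7225, 144, 3969, 3249, 2304, 2500]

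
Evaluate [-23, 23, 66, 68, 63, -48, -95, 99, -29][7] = 99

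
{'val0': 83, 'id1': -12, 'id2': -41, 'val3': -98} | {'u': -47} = {'val0': 83, 'id1': -12, 'id2': -41, 'val3': -98, 'u': -47}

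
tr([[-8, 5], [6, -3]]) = diagonal: (-8) + (-3)
= -11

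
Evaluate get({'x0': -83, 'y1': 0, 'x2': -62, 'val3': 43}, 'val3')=43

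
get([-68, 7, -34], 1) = 7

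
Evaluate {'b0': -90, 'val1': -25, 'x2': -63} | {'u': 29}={'b0': -90, 'val1': -25, 'x2': -63, 'u': 29}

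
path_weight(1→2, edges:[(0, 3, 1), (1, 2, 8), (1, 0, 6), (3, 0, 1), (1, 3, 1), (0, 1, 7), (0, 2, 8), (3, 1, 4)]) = w(1→2)=8
= 8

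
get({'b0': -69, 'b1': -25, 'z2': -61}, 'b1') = -25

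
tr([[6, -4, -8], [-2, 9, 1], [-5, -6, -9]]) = 6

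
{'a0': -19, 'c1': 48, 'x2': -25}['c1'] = 48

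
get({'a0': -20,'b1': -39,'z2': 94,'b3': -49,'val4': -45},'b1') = -39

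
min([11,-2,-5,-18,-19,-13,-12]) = -19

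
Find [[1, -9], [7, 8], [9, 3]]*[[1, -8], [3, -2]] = [[-26, 10], [31, -72], [18, -78]]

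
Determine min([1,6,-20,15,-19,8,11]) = -20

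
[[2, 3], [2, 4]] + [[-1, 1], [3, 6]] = [[1, 4], [5, 10]]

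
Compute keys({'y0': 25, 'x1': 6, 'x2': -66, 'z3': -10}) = ['y0', 'x1', 'x2', 'z3']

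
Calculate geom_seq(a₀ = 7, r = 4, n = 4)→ [7, 28, 112, 448]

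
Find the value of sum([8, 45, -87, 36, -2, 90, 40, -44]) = 86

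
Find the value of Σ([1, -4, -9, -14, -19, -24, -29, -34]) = -132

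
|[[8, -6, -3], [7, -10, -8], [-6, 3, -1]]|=(1)*(8)*det([[-10, -8], [3, -1]]) + (-1)*(-6)*det([[7, -8], [-6, -1]]) + (1)*(-3)*det([[7, -10], [-6, 3]])
= 272 + -330 + 117
= 59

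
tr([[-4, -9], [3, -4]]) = diagonal: (-4) + (-4)
= -8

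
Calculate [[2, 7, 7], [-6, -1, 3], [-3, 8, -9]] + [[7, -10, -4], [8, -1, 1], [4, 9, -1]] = [[9, -3, 3], [2, -2, 4], [1, 17, -10]]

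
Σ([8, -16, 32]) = 8 + -16 + 32
= 24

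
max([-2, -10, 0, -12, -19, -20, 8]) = 8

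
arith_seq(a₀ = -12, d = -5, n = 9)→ a_0 = -12 + 0*-5 = -12
a_1 = -12 + 1*-5 = -17
a_2 = -12 + 2*-5 = -22
...
= [-12, -17, -22, -27, -32, -37, -42, -47, -52]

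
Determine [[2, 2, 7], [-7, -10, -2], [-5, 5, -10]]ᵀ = [[2, -7, -5], [2, -10, 5], [7, -2, -10]]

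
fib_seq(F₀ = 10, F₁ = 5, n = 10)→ [10, 5, 15, 20, 35, 55, 90, 145, 235, 380]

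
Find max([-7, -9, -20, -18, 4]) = 4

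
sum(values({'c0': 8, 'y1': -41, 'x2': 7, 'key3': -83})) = -109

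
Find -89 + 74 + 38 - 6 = 17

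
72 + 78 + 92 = 242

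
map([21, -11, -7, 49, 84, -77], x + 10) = [31, -1, 3, 59, 94, -67]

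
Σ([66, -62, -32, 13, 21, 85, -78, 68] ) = 66 + (-62) + (-32) + 13 + 21 + 85 + (-78) + 68
= 81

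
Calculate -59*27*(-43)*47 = 3219453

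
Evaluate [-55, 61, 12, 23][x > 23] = keep x where x > 23: -55✗, 61✓, 12✗, 23✗
= [61]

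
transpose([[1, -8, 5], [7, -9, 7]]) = [[1, 7], [-8, -9], [5, 7]]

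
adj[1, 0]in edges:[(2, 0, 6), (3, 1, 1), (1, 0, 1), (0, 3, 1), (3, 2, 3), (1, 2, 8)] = 1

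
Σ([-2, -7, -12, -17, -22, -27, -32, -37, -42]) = (-2) + (-7) + (-12) + (-17) + (-22) + (-27) + (-32) + (-37) + (-42)
= -198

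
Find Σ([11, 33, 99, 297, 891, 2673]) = 4004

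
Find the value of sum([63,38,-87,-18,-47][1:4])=slice → [38, -87, -18]
38 + (-87) + (-18)
= -67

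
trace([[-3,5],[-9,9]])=6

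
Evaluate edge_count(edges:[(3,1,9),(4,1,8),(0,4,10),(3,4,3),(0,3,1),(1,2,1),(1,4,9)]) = 7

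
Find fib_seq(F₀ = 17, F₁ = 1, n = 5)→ [17, 1, 18, 19, 37]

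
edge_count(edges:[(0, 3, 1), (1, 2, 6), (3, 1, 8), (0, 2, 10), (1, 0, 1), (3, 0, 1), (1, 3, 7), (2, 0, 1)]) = 8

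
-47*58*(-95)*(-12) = -3107640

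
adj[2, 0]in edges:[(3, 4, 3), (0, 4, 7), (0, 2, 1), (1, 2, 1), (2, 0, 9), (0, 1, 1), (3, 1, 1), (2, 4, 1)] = 9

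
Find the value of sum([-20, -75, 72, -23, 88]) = 42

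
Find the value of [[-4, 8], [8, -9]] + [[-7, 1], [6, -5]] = [[-11, 9], [14, -14]]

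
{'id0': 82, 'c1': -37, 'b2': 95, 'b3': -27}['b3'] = -27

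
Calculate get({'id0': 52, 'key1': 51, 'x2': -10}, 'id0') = 52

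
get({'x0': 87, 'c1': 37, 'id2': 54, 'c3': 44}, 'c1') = 37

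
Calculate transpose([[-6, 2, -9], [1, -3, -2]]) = [[-6, 1], [2, -3], [-9, -2]]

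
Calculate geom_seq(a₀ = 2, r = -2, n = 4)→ [2, -4, 8, -16]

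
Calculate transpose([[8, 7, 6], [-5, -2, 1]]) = [[8, -5], [7, -2], [6, 1]]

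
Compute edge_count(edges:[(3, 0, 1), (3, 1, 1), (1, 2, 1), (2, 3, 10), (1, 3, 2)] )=5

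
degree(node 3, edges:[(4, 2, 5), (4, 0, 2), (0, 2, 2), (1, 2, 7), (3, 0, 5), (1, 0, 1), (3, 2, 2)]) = 2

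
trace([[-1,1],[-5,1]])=0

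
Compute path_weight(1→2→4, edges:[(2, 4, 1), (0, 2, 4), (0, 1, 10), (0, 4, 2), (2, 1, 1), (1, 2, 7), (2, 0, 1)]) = 8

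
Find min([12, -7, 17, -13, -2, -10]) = -13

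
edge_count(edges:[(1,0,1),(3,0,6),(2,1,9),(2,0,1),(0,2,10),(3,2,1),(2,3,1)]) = 7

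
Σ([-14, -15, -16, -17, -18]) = (-14) + (-15) + (-16) + (-17) + (-18)
= -80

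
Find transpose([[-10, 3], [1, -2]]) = [[-10, 1], [3, -2]]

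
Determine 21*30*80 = 50400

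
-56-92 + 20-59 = -187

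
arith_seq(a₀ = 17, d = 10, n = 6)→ a_0 = 17 + 0*10 = 17
a_1 = 17 + 1*10 = 27
a_2 = 17 + 2*10 = 37
...
= [17, 27, 37, 47, 57, 67]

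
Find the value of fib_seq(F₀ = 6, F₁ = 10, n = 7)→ F_2 = F_1 + F_0 = 16
F_3 = F_2 + F_1 = 26
F_4 = F_3 + F_2 = 42
...
= [6, 10, 16, 26, 42, 68, 110]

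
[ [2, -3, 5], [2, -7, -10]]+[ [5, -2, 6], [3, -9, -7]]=[[7, -5, 11], [5, -16, -17]]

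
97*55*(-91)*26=-12622610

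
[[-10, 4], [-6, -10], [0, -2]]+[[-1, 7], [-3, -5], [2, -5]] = [[-11, 11], [-9, -15], [2, -7]]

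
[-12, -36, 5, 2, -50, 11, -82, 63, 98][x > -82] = [-12, -36, 5, 2, -50, 11, 63, 98]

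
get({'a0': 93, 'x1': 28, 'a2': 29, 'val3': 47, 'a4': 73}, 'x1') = 28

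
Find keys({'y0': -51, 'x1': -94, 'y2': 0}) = ['y0', 'x1', 'y2']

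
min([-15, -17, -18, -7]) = -18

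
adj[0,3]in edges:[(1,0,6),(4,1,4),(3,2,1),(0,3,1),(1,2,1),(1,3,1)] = 1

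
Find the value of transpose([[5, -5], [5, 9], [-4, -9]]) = [[5, 5, -4], [-5, 9, -9]]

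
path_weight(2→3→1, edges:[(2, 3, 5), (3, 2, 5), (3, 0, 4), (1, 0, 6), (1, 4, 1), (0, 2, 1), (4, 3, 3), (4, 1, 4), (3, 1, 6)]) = w(2→3)=5 + w(3→1)=6
= 11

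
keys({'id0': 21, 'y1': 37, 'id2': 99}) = ['id0', 'y1', 'id2']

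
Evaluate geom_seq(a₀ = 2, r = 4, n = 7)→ [2, 8, 32, 128, 512, 2048, 8192]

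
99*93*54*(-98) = -48723444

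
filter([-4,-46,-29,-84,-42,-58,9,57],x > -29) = keep x where x > -29: -4✓, -46✗, -29✗, -84✗, -42✗, -58✗, 9✓, 57✓
= [-4, 9, 57]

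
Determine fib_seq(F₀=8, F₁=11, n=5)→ F_2 = F_1 + F_0 = 19
F_3 = F_2 + F_1 = 30
F_4 = F_3 + F_2 = 49
= [8, 11, 19, 30, 49]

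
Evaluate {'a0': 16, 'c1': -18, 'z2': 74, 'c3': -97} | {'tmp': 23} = {'a0': 16, 'c1': -18, 'z2': 74, 'c3': -97, 'tmp': 23}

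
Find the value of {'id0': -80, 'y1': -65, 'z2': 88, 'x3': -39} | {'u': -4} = {'id0': -80, 'y1': -65, 'z2': 88, 'x3': -39, 'u': -4}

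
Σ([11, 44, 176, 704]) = 11 + 44 + 176 + 704
= 935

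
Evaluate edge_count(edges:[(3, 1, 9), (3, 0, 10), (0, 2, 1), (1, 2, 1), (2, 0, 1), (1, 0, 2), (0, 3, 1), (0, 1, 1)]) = 8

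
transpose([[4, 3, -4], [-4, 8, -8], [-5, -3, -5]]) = [[4, -4, -5], [3, 8, -3], [-4, -8, -5]]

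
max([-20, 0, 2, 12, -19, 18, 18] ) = 18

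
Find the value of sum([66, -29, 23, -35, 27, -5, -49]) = 66 + (-29) + 23 + (-35) + 27 + (-5) + (-49)
= -2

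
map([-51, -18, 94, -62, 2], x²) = [2601, 324, 8836, 3844, 4]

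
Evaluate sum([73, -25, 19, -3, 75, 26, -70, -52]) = 43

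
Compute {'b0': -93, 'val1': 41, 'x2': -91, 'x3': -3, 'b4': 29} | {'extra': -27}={'b0': -93, 'val1': 41, 'x2': -91, 'x3': -3, 'b4': 29, 'extra': -27}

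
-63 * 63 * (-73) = 289737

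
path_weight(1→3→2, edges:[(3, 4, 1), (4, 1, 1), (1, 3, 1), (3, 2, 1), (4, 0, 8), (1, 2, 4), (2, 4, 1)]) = 2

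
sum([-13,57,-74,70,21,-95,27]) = -7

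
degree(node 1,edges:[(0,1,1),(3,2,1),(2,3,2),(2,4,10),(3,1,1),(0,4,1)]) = 2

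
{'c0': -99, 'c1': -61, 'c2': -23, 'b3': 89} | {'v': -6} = {'c0': -99, 'c1': -61, 'c2': -23, 'b3': 89, 'v': -6}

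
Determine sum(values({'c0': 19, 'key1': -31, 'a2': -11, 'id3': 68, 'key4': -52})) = 19 + (-31) + (-11) + 68 + (-52)
= -7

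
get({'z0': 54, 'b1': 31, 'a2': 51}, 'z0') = 54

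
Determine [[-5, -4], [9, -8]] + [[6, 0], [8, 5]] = [[1, -4], [17, -3]]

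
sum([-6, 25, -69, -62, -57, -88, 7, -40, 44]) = (-6) + 25 + (-69) + (-62) + (-57) + (-88) + 7 + (-40) + 44
= -246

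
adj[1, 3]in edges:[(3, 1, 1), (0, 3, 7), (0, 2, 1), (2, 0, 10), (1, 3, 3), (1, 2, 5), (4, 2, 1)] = 3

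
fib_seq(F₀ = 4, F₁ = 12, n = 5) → [4, 12, 16, 28, 44]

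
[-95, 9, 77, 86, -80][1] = 9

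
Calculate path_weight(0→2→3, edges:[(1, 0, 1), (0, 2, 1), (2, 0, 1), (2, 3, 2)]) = w(0→2)=1 + w(2→3)=2
= 3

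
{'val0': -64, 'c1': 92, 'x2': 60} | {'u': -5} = {'val0': -64, 'c1': 92, 'x2': 60, 'u': -5}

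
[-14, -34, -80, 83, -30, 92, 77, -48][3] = 83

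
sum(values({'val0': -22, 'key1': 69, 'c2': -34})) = (-22) + 69 + (-34)
= 13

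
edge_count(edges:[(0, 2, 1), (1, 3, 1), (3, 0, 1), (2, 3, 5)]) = 4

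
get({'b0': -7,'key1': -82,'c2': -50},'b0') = -7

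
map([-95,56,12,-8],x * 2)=-95*2=-190, 56*2=112, 12*2=24, -8*2=-16
= [-190, 112, 24, -16]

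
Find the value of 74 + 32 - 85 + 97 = 118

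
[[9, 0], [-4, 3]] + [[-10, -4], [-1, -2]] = [[-1, -4], [-5, 1]]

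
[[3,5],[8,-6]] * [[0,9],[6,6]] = C[0][0] = (3)*(0) + (5)*(6) = 30
C[0][1] = (3)*(9) + (5)*(6) = 57
C[1][0] = (8)*(0) + (-6)*(6) = -36
C[1][1] = (8)*(9) + (-6)*(6) = 36
= [[30, 57], [-36, 36]]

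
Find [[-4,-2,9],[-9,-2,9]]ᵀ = [[-4, -9], [-2, -2], [9, 9]]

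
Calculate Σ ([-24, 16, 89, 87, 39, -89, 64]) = (-24) + 16 + 89 + 87 + 39 + (-89) + 64
= 182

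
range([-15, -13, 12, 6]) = 27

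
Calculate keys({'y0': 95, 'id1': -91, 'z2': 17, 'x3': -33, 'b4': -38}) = ['y0', 'id1', 'z2', 'x3', 'b4']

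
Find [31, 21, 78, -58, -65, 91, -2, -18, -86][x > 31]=keep x where x > 31: 31✗, 21✗, 78✓, -58✗, -65✗, 91✓, -2✗, -18✗, -86✗
= [78, 91]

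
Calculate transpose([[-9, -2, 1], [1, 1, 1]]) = [[-9, 1], [-2, 1], [1, 1]]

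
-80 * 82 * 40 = -262400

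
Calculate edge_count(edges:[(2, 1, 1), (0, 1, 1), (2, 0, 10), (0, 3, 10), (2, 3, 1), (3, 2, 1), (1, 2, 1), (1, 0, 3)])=8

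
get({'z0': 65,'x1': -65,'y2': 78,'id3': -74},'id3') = -74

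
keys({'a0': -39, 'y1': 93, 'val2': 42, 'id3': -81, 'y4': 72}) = ['a0', 'y1', 'val2', 'id3', 'y4']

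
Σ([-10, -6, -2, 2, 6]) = (-10) + (-6) + (-2) + 2 + 6
= -10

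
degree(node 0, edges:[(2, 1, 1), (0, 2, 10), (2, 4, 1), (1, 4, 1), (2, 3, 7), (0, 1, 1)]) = incident: (0,2), (0,1)
= 2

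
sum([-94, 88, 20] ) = (-94) + 88 + 20
= 14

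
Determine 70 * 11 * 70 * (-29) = -1563100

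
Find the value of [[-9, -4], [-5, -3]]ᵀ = [[-9, -5], [-4, -3]]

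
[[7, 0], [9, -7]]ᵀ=[[7, 9], [0, -7]]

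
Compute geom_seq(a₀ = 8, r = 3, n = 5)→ a_0 = 8*3^0 = 8
a_1 = 8*3^1 = 24
a_2 = 8*3^2 = 72
...
= [8, 24, 72, 216, 648]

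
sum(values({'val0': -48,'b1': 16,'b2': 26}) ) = -6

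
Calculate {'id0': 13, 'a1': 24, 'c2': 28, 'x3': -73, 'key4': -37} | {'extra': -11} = {'id0': 13, 'a1': 24, 'c2': 28, 'x3': -73, 'key4': -37, 'extra': -11}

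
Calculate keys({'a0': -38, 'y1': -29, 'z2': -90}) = ['a0', 'y1', 'z2']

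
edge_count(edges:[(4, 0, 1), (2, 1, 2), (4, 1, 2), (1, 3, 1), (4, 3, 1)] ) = 5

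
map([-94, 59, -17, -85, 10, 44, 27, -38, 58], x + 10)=[-84, 69, -7, -75, 20, 54, 37, -28, 68]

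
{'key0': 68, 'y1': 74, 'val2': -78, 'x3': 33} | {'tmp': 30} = {'key0': 68, 'y1': 74, 'val2': -78, 'x3': 33, 'tmp': 30}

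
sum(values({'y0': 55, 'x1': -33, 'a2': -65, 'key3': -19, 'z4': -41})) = -103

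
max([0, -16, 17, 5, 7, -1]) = 17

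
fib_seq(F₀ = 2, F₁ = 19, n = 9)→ [2, 19, 21, 40, 61, 101, 162, 263, 425]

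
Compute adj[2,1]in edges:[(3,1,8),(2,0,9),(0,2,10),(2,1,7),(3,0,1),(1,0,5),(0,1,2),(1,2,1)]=7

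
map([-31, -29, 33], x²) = (-31)²=961, (-29)²=841, (33)²=1089
= [961, 841, 1089]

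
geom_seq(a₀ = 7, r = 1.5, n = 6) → [7.0, 10.5, 15.75, 23.625, 35.4375, 53.15625]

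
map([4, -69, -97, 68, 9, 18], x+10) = 4+10=14, -69+10=-59, -97+10=-87, 68+10=78, 9+10=19, 18+10=28
= [14, -59, -87, 78, 19, 28]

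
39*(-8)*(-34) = 10608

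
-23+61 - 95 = -57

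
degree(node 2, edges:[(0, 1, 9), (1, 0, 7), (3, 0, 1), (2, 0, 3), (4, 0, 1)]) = 1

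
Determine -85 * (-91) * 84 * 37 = 24040380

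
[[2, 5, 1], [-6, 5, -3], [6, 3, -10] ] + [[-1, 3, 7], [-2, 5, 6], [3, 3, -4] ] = [[1, 8, 8], [-8, 10, 3], [9, 6, -14]]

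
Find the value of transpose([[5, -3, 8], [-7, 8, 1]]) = [[5, -7], [-3, 8], [8, 1]]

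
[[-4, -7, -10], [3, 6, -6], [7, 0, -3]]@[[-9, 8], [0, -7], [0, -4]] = C[0][0] = (-4)*(-9) + (-7)*(0) + (-10)*(0) = 36
C[0][1] = (-4)*(8) + (-7)*(-7) + (-10)*(-4) = 57
C[1][0] = (3)*(-9) + (6)*(0) + (-6)*(0) = -27
C[1][1] = (3)*(8) + (6)*(-7) + (-6)*(-4) = 6
C[2][0] = (7)*(-9) + (0)*(0) + (-3)*(0) = -63
C[2][1] = (7)*(8) + (0)*(-7) + (-3)*(-4) = 68
= [[36, 57], [-27, 6], [-63, 68]]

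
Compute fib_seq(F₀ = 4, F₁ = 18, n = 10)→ F_2 = F_1 + F_0 = 22
F_3 = F_2 + F_1 = 40
F_4 = F_3 + F_2 = 62
...
= [4, 18, 22, 40, 62, 102, 164, 266, 430, 696]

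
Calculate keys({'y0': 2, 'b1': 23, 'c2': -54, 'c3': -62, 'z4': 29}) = ['y0', 'b1', 'c2', 'c3', 'z4']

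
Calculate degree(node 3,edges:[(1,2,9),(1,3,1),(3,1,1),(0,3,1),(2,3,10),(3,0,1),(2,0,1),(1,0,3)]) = 5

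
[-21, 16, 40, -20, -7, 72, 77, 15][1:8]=[16, 40, -20, -7, 72, 77, 15]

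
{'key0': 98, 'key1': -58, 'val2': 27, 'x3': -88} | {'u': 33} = {'key0': 98, 'key1': -58, 'val2': 27, 'x3': -88, 'u': 33}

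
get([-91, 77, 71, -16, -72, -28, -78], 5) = -28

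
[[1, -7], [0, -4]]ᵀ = [[1, 0], [-7, -4]]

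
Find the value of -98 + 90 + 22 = 14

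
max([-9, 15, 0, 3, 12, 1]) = 15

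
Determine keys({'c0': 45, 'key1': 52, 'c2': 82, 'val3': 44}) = ['c0', 'key1', 'c2', 'val3']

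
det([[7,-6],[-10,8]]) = -4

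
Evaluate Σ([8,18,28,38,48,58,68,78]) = 8 + 18 + 28 + 38 + 48 + 58 + 68 + 78
= 344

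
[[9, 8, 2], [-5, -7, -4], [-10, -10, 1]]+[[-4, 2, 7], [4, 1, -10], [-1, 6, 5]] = [[5, 10, 9], [-1, -6, -14], [-11, -4, 6]]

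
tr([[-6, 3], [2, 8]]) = diagonal: (-6) + 8
= 2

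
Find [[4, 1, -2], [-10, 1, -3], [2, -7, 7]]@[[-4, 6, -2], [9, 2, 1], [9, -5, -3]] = [[-25, 36, -1], [22, -43, 30], [-8, -37, -32]]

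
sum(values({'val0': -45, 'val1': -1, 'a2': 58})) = 12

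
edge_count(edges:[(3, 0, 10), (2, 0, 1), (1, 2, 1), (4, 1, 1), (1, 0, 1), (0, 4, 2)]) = 6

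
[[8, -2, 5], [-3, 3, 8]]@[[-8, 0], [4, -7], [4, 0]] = [[-52, 14], [68, -21]]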